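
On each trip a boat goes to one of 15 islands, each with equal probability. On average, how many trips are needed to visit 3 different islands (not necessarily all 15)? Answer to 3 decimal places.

3.225

With k distinct islands already seen, the next new one arrives after an expected 15/(15-k) trips.
Sum over k = 0,...,2: E = 15/15 + 15/14 + 15/13 = 3.2253.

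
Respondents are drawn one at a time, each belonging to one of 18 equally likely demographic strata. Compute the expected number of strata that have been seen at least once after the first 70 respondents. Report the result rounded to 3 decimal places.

For each stratum, P(seen in 70 respondents) = 1 - (17/18)^70 = 0.9817.
By linearity of expectation, E[distinct seen] = 18·(1 - (17/18)^70) = 17.6707.

17.671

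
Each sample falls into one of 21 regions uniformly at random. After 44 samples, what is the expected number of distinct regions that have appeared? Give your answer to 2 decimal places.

18.55

For each region, P(seen in 44 samples) = 1 - (20/21)^44 = 0.883.
By linearity of expectation, E[distinct seen] = 21·(1 - (20/21)^44) = 18.546.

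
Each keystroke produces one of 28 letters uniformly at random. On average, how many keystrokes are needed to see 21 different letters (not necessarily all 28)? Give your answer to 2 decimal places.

37.36

Going from k to k+1 distinct takes a geometric number of keystrokes with mean 28/(28-k).
Sum over k = 0,...,20: E = 28/28 + 28/27 + 28/26 + ... + 28/9 + 28/8 = 37.361.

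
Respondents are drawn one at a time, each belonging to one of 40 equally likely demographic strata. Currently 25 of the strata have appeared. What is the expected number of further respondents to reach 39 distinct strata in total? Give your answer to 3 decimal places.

The wait to go from k to k+1 distinct strata is geometric with mean 40/(40-k).
Sum over k = 25,...,38: E = 40/15 + 40/14 + 40/13 + ... + 40/3 + 40/2 = 92.7292.

92.729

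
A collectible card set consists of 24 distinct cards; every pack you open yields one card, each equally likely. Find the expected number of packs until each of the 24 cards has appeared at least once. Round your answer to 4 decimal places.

90.6230

Split into phases: going from k distinct to k+1 distinct takes on average 24/(24-k) packs.
E[T] = 24/24 + 24/23 + 24/22 + ... + 24/2 + 24/1 = 24·H_{24}.
H_{24} = 3.77596, so E[T] = 90.62300.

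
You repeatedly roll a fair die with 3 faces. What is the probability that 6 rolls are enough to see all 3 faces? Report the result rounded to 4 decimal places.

0.7407

By inclusion–exclusion over which faces are missing,
P(all seen) = Σ_{j=0}^{3} (-1)^j C(3,j)((3-j)/3)^6
= 1.00000 - 0.26337 + 0.00412 - 0.00000
= 0.74074.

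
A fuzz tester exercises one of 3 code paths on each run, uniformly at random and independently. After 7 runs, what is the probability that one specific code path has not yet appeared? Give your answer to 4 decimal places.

On each run the fixed code path fails to appear with probability 2/3.
P(still missing after 7) = (2/3)^7 = 0.05853.

0.0585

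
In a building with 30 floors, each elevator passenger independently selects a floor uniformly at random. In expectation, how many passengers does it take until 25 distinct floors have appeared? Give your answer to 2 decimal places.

51.35

With k distinct floors already seen, the next new one arrives after an expected 30/(30-k) passengers.
Sum over k = 0,...,24: E = 30/30 + 30/29 + 30/28 + ... + 30/7 + 30/6 = 51.350.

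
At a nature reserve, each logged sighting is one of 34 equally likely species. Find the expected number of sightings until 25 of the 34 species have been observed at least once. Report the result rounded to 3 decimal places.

With k distinct species already seen, the next new one arrives after an expected 34/(34-k) sightings.
Sum over k = 0,...,24: E = 34/34 + 34/33 + 34/32 + ... + 34/11 + 34/10 = 43.8342.

43.834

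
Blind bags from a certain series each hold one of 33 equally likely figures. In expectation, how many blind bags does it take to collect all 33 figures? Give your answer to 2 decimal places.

134.93

After k distinct figures have appeared, the next blind bag gives a new one with probability (33-k)/33, so the expected wait for the (k+1)-th is 33/(33-k).
E[T] = 33/33 + 33/32 + 33/31 + ... + 33/2 + 33/1 = 33·H_{33}.
H_{33} = 4.089, so E[T] = 134.930.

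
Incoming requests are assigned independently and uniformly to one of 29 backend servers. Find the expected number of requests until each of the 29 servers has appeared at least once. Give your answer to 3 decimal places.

The wait to go from k to k+1 distinct servers is geometric with mean 29/(29-k).
E[T] = 29/29 + 29/28 + 29/27 + ... + 29/2 + 29/1 = 29·H_{29}.
H_{29} = 3.9617, so E[T] = 114.8880.

114.888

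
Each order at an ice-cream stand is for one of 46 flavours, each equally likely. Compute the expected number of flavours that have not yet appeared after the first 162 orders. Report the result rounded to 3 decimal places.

For each flavour, P(unseen after 162) = (45/46)^162 = 0.0284.
By linearity of expectation, E[unseen] = 46·(45/46)^162 = 1.3074.

1.307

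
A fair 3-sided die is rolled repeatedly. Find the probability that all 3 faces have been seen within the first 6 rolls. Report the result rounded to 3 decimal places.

0.741

Let A_i be the event that face i is missing after 6 rolls. By inclusion–exclusion on the A_i,
P(all seen) = Σ_{j=0}^{3} (-1)^j C(3,j)((3-j)/3)^6
= 1.0000 - 0.2634 + 0.0041 - 0.0000
= 0.7407.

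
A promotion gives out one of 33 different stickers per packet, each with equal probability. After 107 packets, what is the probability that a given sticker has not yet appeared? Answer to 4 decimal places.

On each packet the fixed sticker fails to appear with probability 32/33.
P(still missing after 107) = (32/33)^107 = 0.03716.

0.0372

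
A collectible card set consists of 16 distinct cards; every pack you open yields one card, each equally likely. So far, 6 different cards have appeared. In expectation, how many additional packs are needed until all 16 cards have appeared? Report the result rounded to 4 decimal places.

The wait to go from k to k+1 distinct cards is geometric with mean 16/(16-k).
Sum over k = 6,...,15: E = 16/10 + 16/9 + 16/8 + ... + 16/2 + 16/1 = 46.86349.

46.8635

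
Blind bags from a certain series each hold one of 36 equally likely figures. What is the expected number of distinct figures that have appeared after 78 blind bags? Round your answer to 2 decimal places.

32.00

For each figure, P(seen in 78 blind bags) = 1 - (35/36)^78 = 0.889.
By linearity of expectation, E[distinct seen] = 36·(1 - (35/36)^78) = 32.000.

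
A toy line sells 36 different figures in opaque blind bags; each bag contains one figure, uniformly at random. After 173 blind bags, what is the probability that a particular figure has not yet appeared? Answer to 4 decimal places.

Each blind bag misses the fixed figure with probability (36-1)/36 = 35/36, independently.
P(still missing after 173) = (35/36)^173 = 0.00765.

0.0076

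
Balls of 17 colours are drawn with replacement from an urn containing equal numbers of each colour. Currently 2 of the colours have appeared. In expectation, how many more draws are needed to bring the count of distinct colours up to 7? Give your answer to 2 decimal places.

The wait to go from k to k+1 distinct colours is geometric with mean 17/(17-k).
Sum over k = 2,...,6: E = 17/15 + 17/14 + 17/13 + 17/12 + 17/11 = 6.617.

6.62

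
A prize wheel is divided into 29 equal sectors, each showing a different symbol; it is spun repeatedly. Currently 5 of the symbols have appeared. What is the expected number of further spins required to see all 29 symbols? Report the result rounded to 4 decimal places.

The wait to go from k to k+1 distinct symbols is geometric with mean 29/(29-k).
Sum over k = 5,...,28: E = 29/24 + 29/23 + 29/22 + ... + 29/2 + 29/1 = 109.50279.

109.5028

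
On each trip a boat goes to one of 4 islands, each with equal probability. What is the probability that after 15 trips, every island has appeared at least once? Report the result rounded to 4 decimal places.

0.9467

Let A_i be the event that island i is missing after 15 trips. By inclusion–exclusion on the A_i,
P(all seen) = Σ_{j=0}^{4} (-1)^j C(4,j)((4-j)/4)^15
= 1.00000 - 0.05345 + 0.00018 - 0.00000 + 0.00000
= 0.94673.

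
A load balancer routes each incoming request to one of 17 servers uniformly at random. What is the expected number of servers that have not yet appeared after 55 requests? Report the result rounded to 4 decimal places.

0.6058

For each server, P(unseen after 55) = (16/17)^55 = 0.03564.
By linearity of expectation, E[unseen] = 17·(16/17)^55 = 0.60584.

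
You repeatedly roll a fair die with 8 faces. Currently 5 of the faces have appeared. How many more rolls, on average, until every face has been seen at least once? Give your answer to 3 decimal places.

14.667

From k distinct to k+1 distinct takes on average 8/(8-k) rolls.
Sum over k = 5,...,7: E = 8/3 + 8/2 + 8/1 = 14.6667.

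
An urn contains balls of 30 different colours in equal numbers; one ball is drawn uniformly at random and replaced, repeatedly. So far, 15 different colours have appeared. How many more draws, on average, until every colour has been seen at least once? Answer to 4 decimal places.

The wait to go from k to k+1 distinct colours is geometric with mean 30/(30-k).
Sum over k = 15,...,29: E = 30/15 + 30/14 + 30/13 + ... + 30/2 + 30/1 = 99.54687.

99.5469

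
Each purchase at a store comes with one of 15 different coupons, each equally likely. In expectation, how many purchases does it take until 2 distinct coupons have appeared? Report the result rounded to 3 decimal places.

With k distinct coupons already seen, the next new one arrives after an expected 15/(15-k) purchases.
Sum over k = 0,...,1: E = 15/15 + 15/14 = 2.0714.

2.071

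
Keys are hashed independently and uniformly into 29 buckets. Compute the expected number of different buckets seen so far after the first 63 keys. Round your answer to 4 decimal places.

For each bucket, P(seen in 63 keys) = 1 - (28/29)^63 = 0.89038.
By linearity of expectation, E[distinct seen] = 29·(1 - (28/29)^63) = 25.82108.

25.8211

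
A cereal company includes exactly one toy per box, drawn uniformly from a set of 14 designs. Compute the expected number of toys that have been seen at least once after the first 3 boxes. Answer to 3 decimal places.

2.791

For each toy, P(seen in 3 boxes) = 1 - (13/14)^3 = 0.1993.
By linearity of expectation, E[distinct seen] = 14·(1 - (13/14)^3) = 2.7908.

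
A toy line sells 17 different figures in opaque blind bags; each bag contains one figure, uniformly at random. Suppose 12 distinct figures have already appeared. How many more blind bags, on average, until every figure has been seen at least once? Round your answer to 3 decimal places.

38.817

From k distinct to k+1 distinct takes on average 17/(17-k) blind bags.
Sum over k = 12,...,16: E = 17/5 + 17/4 + 17/3 + 17/2 + 17/1 = 38.8167.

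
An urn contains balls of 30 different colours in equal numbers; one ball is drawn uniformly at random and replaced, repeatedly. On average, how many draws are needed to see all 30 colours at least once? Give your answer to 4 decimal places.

119.8496

After k distinct colours have appeared, the next draw gives a new one with probability (30-k)/30, so the expected wait for the (k+1)-th is 30/(30-k).
E[T] = 30/30 + 30/29 + 30/28 + ... + 30/2 + 30/1 = 30·H_{30}.
H_{30} = 3.99499, so E[T] = 119.84961.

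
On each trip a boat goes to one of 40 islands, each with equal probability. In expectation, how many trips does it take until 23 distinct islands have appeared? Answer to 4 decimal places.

Going from k to k+1 distinct takes a geometric number of trips with mean 40/(40-k).
Sum over k = 0,...,22: E = 40/40 + 40/39 + 40/38 + ... + 40/19 + 40/18 = 33.55962.

33.5596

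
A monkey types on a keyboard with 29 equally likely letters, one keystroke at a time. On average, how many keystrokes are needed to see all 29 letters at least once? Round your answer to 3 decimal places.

After k distinct letters have appeared, the next keystroke gives a new one with probability (29-k)/29, so the expected wait for the (k+1)-th is 29/(29-k).
E[T] = 29/29 + 29/28 + 29/27 + ... + 29/2 + 29/1 = 29·H_{29}.
H_{29} = 3.9617, so E[T] = 114.8880.

114.888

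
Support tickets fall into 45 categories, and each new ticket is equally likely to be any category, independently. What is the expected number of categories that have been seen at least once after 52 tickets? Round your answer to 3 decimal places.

For each category, P(seen in 52 tickets) = 1 - (44/45)^52 = 0.6892.
By linearity of expectation, E[distinct seen] = 45·(1 - (44/45)^52) = 31.0138.

31.014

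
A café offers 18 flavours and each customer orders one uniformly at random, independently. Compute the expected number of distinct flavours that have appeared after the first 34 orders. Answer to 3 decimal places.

15.422

For each flavour, P(seen in 34 orders) = 1 - (17/18)^34 = 0.8568.
By linearity of expectation, E[distinct seen] = 18·(1 - (17/18)^34) = 15.4221.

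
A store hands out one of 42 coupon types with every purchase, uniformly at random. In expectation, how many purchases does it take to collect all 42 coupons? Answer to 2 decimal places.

181.72

Split into phases: going from k distinct to k+1 distinct takes on average 42/(42-k) purchases.
E[T] = 42/42 + 42/41 + 42/40 + ... + 42/2 + 42/1 = 42·H_{42}.
H_{42} = 4.327, so E[T] = 181.723.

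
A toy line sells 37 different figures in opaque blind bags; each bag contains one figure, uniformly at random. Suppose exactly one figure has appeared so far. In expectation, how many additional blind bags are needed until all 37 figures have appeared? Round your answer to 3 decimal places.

154.459

The wait to go from k to k+1 distinct figures is geometric with mean 37/(37-k).
Sum over k = 1,...,36: E = 37/36 + 37/35 + 37/34 + ... + 37/2 + 37/1 = 154.4587.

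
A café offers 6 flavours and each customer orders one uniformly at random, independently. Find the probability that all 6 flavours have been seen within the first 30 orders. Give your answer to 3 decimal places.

0.975

By inclusion–exclusion over which flavours are missing,
P(all seen) = Σ_{j=0}^{6} (-1)^j C(6,j)((6-j)/6)^30
= 1.0000 - 0.0253 + 0.0001 - 0.0000 + 0.0000 - 0.0000 + 0.0000
= 0.9748.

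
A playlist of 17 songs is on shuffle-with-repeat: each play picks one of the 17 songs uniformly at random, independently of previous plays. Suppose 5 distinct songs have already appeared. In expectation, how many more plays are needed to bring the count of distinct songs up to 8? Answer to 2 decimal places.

4.66

From k distinct to k+1 distinct takes on average 17/(17-k) plays.
Sum over k = 5,...,7: E = 17/12 + 17/11 + 17/10 = 4.662.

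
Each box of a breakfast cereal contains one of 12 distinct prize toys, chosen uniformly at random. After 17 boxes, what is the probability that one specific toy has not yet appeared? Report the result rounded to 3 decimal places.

Each box misses the fixed toy with probability (12-1)/12 = 11/12, independently.
P(still missing after 17) = (11/12)^17 = 0.2278.

0.228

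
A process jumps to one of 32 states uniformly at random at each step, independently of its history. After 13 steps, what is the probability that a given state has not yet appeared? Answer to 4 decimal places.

0.6618

On each step the fixed state fails to appear with probability 31/32.
P(still missing after 13) = (31/32)^13 = 0.66184.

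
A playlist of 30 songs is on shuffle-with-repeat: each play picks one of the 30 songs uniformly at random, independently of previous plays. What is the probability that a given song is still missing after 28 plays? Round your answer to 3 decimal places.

0.387

Each play misses the fixed song with probability (30-1)/30 = 29/30, independently.
P(still missing after 28) = (29/30)^28 = 0.3870.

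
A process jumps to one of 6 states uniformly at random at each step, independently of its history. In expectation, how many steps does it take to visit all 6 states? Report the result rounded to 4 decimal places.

The wait to go from k to k+1 distinct states is geometric with mean 6/(6-k).
E[T] = 6/6 + 6/5 + 6/4 + 6/3 + 6/2 + 6/1 = 6·H_{6}.
H_{6} = 2.45000, so E[T] = 14.70000.

14.7000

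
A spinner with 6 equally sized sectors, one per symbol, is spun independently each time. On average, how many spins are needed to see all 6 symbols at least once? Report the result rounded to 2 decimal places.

14.70

The wait to go from k to k+1 distinct symbols is geometric with mean 6/(6-k).
E[T] = 6/6 + 6/5 + 6/4 + 6/3 + 6/2 + 6/1 = 6·H_{6}.
H_{6} = 2.450, so E[T] = 14.700.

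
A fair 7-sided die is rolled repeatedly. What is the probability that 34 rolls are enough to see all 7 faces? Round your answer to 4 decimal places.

Let A_i be the event that face i is missing after 34 rolls. By inclusion–exclusion on the A_i,
P(all seen) = Σ_{j=0}^{7} (-1)^j C(7,j)((7-j)/7)^34
= 1.00000 - 0.03706 + 0.00023 - 0.00000 + 0.00000 - 0.00000 + 0.00000 - 0.00000
= 0.96317.

0.9632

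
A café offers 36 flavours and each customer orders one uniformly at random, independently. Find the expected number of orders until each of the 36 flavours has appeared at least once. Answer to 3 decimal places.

After k distinct flavours have appeared, the next order gives a new one with probability (36-k)/36, so the expected wait for the (k+1)-th is 36/(36-k).
E[T] = 36/36 + 36/35 + 36/34 + ... + 36/2 + 36/1 = 36·H_{36}.
H_{36} = 4.1746, so E[T] = 150.2841.

150.284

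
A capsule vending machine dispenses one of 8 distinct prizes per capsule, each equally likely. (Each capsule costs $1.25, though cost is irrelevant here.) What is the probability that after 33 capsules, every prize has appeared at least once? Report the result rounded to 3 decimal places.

0.905

By inclusion–exclusion over which prizes are missing,
P(all seen) = Σ_{j=0}^{8} (-1)^j C(8,j)((8-j)/8)^33
= 1.0000 - 0.0976 + 0.0021 - 0.0000 + 0.0000 - 0.0000 + 0.0000 - 0.0000 + 0.0000
= 0.9045.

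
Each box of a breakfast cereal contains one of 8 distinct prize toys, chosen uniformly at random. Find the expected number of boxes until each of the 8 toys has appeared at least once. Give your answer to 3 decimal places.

21.743

Split into phases: going from k distinct to k+1 distinct takes on average 8/(8-k) boxes.
E[T] = 8/8 + 8/7 + 8/6 + ... + 8/2 + 8/1 = 8·H_{8}.
H_{8} = 2.7179, so E[T] = 21.7429.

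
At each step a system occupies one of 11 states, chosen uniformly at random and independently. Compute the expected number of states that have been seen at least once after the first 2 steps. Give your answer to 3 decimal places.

1.909

For each state, P(seen in 2 steps) = 1 - (10/11)^2 = 0.1736.
By linearity of expectation, E[distinct seen] = 11·(1 - (10/11)^2) = 1.9091.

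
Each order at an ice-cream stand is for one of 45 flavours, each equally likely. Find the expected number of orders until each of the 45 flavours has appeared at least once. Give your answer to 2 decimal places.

197.77

After k distinct flavours have appeared, the next order gives a new one with probability (45-k)/45, so the expected wait for the (k+1)-th is 45/(45-k).
E[T] = 45/45 + 45/44 + 45/43 + ... + 45/2 + 45/1 = 45·H_{45}.
H_{45} = 4.395, so E[T] = 197.773.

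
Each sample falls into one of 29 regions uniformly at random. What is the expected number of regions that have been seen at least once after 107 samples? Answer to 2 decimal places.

28.32

For each region, P(seen in 107 samples) = 1 - (28/29)^107 = 0.977.
By linearity of expectation, E[distinct seen] = 29·(1 - (28/29)^107) = 28.321.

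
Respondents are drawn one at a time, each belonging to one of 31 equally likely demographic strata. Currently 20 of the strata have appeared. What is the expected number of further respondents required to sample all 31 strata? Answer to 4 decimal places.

From k distinct to k+1 distinct takes on average 31/(31-k) respondents.
Sum over k = 20,...,30: E = 31/11 + 31/10 + 31/9 + ... + 31/2 + 31/1 = 93.61620.

93.6162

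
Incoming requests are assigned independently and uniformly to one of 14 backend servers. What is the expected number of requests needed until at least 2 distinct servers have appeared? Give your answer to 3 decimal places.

2.077

With k distinct servers already seen, the next new one arrives after an expected 14/(14-k) requests.
Sum over k = 0,...,1: E = 14/14 + 14/13 = 2.0769.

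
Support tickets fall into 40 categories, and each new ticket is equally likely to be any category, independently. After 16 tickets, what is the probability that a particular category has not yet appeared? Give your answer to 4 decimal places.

On each ticket the fixed category fails to appear with probability 39/40.
P(still missing after 16) = (39/40)^16 = 0.66692.

0.6669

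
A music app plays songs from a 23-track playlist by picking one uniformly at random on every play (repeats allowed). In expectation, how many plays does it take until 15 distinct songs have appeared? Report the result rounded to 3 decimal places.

23.378

Going from k to k+1 distinct takes a geometric number of plays with mean 23/(23-k).
Sum over k = 0,...,14: E = 23/23 + 23/22 + 23/21 + ... + 23/10 + 23/9 = 23.3780.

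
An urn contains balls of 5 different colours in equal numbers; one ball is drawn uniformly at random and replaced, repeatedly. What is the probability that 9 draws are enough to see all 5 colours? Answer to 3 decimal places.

Let A_i be the event that colour i is missing after 9 draws. By inclusion–exclusion on the A_i,
P(all seen) = Σ_{j=0}^{5} (-1)^j C(5,j)((5-j)/5)^9
= 1.0000 - 0.6711 + 0.1008 - 0.0026 + 0.0000 - 0.0000
= 0.4271.

0.427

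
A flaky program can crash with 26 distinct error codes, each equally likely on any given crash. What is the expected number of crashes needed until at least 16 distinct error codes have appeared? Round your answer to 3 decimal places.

With k distinct error codes already seen, the next new one arrives after an expected 26/(26-k) crashes.
Sum over k = 0,...,15: E = 26/26 + 26/25 + 26/24 + ... + 26/12 + 26/11 = 24.0617.

24.062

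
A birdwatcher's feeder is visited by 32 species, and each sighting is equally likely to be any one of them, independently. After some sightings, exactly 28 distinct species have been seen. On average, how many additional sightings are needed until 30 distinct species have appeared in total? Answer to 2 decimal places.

18.67

With k distinct species already seen, the next new one takes an expected 32/(32-k) sightings.
Sum over k = 28,...,29: E = 32/4 + 32/3 = 18.667.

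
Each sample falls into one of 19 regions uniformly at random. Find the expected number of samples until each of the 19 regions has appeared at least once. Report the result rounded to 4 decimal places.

The wait to go from k to k+1 distinct regions is geometric with mean 19/(19-k).
E[T] = 19/19 + 19/18 + 19/17 + ... + 19/2 + 19/1 = 19·H_{19}.
H_{19} = 3.54774, so E[T] = 67.40705.

67.4071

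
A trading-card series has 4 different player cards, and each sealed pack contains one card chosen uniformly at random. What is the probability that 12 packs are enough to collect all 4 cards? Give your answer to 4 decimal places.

0.8748

Let A_i be the event that card i is missing after 12 packs. By inclusion–exclusion on the A_i,
P(all seen) = Σ_{j=0}^{4} (-1)^j C(4,j)((4-j)/4)^12
= 1.00000 - 0.12671 + 0.00146 - 0.00000 + 0.00000
= 0.87476.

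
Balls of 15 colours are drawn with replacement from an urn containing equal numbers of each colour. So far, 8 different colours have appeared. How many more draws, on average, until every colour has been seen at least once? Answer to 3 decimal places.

From k distinct to k+1 distinct takes on average 15/(15-k) draws.
Sum over k = 8,...,14: E = 15/7 + 15/6 + 15/5 + ... + 15/2 + 15/1 = 38.8929.

38.893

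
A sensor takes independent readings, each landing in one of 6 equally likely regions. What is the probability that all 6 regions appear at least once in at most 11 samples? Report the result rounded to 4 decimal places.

Let A_i be the event that region i is missing after 11 samples. By inclusion–exclusion on the A_i,
P(all seen) = Σ_{j=0}^{6} (-1)^j C(6,j)((6-j)/6)^11
= 1.00000 - 0.80753 + 0.17342 - 0.00977 + 0.00008 - 0.00000 + 0.00000
= 0.35621.

0.3562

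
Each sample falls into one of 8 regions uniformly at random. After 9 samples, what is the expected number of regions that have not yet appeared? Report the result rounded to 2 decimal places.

For each region, P(unseen after 9) = (7/8)^9 = 0.301.
By linearity of expectation, E[unseen] = 8·(7/8)^9 = 2.405.

2.41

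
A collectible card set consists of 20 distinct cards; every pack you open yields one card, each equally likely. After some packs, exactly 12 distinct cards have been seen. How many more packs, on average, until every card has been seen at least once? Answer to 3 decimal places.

54.357

With k distinct cards already seen, the next new one takes an expected 20/(20-k) packs.
Sum over k = 12,...,19: E = 20/8 + 20/7 + 20/6 + ... + 20/2 + 20/1 = 54.3571.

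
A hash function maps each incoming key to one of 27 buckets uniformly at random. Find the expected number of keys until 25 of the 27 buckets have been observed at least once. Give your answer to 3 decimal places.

64.569

With k distinct buckets already seen, the next new one arrives after an expected 27/(27-k) keys.
Sum over k = 0,...,24: E = 27/27 + 27/26 + 27/25 + ... + 27/4 + 27/3 = 64.5693.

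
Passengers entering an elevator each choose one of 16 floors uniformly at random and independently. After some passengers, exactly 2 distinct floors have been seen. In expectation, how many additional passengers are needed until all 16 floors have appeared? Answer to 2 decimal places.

52.02

The wait to go from k to k+1 distinct floors is geometric with mean 16/(16-k).
Sum over k = 2,...,15: E = 16/14 + 16/13 + 16/12 + ... + 16/2 + 16/1 = 52.025.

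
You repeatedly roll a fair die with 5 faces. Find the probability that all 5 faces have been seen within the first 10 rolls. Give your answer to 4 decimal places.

By inclusion–exclusion over which faces are missing,
P(all seen) = Σ_{j=0}^{5} (-1)^j C(5,j)((5-j)/5)^10
= 1.00000 - 0.53687 + 0.06047 - 0.00105 + 0.00000 - 0.00000
= 0.52255.

0.5225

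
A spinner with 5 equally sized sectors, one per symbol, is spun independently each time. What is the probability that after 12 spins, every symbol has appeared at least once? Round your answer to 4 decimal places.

Let A_i be the event that symbol i is missing after 12 spins. By inclusion–exclusion on the A_i,
P(all seen) = Σ_{j=0}^{5} (-1)^j C(5,j)((5-j)/5)^12
= 1.00000 - 0.34360 + 0.02177 - 0.00017 + 0.00000 - 0.00000
= 0.67800.

0.6780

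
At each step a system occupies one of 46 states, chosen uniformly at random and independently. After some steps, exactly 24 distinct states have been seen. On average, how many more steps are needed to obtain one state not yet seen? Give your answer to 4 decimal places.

2.0909

The number of steps until the next new state is geometric with success probability 22/46, so its mean is 46/22.
E = 46/22 = 2.09091.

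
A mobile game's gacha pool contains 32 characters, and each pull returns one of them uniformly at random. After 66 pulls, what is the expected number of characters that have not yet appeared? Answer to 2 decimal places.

For each character, P(unseen after 66) = (31/32)^66 = 0.123.
By linearity of expectation, E[unseen] = 32·(31/32)^66 = 3.937.

3.94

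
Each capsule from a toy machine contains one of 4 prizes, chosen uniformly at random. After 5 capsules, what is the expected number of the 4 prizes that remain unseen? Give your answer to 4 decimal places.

0.9492

For each prize, P(unseen after 5) = (3/4)^5 = 0.23730.
By linearity of expectation, E[unseen] = 4·(3/4)^5 = 0.94922.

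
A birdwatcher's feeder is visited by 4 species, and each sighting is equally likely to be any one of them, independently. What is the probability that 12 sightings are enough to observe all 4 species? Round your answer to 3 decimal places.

Let A_i be the event that species i is missing after 12 sightings. By inclusion–exclusion on the A_i,
P(all seen) = Σ_{j=0}^{4} (-1)^j C(4,j)((4-j)/4)^12
= 1.0000 - 0.1267 + 0.0015 - 0.0000 + 0.0000
= 0.8748.

0.875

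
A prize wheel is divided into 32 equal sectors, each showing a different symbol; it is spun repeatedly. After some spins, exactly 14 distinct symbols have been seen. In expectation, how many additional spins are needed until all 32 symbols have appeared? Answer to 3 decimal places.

111.843

From k distinct to k+1 distinct takes on average 32/(32-k) spins.
Sum over k = 14,...,31: E = 32/18 + 32/17 + 32/16 + ... + 32/2 + 32/1 = 111.8435.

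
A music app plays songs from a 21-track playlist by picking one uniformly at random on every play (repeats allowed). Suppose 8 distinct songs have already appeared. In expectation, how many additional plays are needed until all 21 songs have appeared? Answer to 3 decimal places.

66.783

The wait to go from k to k+1 distinct songs is geometric with mean 21/(21-k).
Sum over k = 8,...,20: E = 21/13 + 21/12 + 21/11 + ... + 21/2 + 21/1 = 66.7828.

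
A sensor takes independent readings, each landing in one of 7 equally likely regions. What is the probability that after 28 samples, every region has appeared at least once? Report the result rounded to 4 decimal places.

0.9082

Let A_i be the event that region i is missing after 28 samples. By inclusion–exclusion on the A_i,
P(all seen) = Σ_{j=0}^{7} (-1)^j C(7,j)((7-j)/7)^28
= 1.00000 - 0.09345 + 0.00170 - 0.00001 + 0.00000 - 0.00000 + 0.00000 - 0.00000
= 0.90824.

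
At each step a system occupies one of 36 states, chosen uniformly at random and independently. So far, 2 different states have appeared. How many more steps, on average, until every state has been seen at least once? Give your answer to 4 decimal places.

148.2556

The wait to go from k to k+1 distinct states is geometric with mean 36/(36-k).
Sum over k = 2,...,35: E = 36/34 + 36/33 + 36/32 + ... + 36/2 + 36/1 = 148.25556.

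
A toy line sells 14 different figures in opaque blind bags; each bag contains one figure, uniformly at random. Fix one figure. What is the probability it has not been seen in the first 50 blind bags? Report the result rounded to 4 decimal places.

0.0246

On each blind bag the fixed figure fails to appear with probability 13/14.
P(still missing after 50) = (13/14)^50 = 0.02459.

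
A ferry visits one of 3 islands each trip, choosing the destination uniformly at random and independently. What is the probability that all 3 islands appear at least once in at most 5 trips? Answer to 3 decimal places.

0.617

Let A_i be the event that island i is missing after 5 trips. By inclusion–exclusion on the A_i,
P(all seen) = Σ_{j=0}^{3} (-1)^j C(3,j)((3-j)/3)^5
= 1.0000 - 0.3951 + 0.0123 - 0.0000
= 0.6173.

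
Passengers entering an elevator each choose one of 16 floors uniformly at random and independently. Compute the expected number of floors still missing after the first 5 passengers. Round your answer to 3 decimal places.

11.587

For each floor, P(unseen after 5) = (15/16)^5 = 0.7242.
By linearity of expectation, E[unseen] = 16·(15/16)^5 = 11.5871.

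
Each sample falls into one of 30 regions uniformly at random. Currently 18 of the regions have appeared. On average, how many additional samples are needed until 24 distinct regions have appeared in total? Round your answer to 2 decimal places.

The wait to go from k to k+1 distinct regions is geometric with mean 30/(30-k).
Sum over k = 18,...,23: E = 30/12 + 30/11 + 30/10 + 30/9 + 30/8 + 30/7 = 19.596.

19.60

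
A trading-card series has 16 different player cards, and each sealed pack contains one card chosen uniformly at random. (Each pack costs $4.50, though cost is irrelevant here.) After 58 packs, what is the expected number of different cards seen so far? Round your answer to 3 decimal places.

For each card, P(seen in 58 packs) = 1 - (15/16)^58 = 0.9763.
By linearity of expectation, E[distinct seen] = 16·(1 - (15/16)^58) = 15.6212.

15.621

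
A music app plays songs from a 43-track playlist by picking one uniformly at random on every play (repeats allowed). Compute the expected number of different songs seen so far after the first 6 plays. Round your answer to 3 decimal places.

For each song, P(seen in 6 plays) = 1 - (42/43)^6 = 0.1317.
By linearity of expectation, E[distinct seen] = 43·(1 - (42/43)^6) = 5.6618.

5.662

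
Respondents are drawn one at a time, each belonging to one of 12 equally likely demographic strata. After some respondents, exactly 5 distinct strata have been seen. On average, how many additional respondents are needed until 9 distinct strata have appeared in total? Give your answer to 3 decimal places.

From k distinct to k+1 distinct takes on average 12/(12-k) respondents.
Sum over k = 5,...,8: E = 12/7 + 12/6 + 12/5 + 12/4 = 9.1143.

9.114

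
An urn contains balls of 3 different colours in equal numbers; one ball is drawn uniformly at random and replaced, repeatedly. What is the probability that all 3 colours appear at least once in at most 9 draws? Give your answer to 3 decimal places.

0.922

Let A_i be the event that colour i is missing after 9 draws. By inclusion–exclusion on the A_i,
P(all seen) = Σ_{j=0}^{3} (-1)^j C(3,j)((3-j)/3)^9
= 1.0000 - 0.0780 + 0.0002 - 0.0000
= 0.9221.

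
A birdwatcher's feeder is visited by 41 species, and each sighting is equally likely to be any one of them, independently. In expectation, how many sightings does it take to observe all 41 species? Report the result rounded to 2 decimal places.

Split into phases: going from k distinct to k+1 distinct takes on average 41/(41-k) sightings.
E[T] = 41/41 + 41/40 + 41/39 + ... + 41/2 + 41/1 = 41·H_{41}.
H_{41} = 4.303, so E[T] = 176.420.

176.42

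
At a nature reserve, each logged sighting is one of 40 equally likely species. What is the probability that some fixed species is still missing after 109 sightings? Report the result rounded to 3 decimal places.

Each sighting misses the fixed species with probability (40-1)/40 = 39/40, independently.
P(still missing after 109) = (39/40)^109 = 0.0633.

0.063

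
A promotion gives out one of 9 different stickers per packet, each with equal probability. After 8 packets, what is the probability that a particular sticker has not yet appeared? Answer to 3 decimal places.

0.390

On each packet the fixed sticker fails to appear with probability 8/9.
P(still missing after 8) = (8/9)^8 = 0.3897.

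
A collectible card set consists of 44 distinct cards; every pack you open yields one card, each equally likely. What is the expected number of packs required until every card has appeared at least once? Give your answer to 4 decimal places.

192.3999

After k distinct cards have appeared, the next pack gives a new one with probability (44-k)/44, so the expected wait for the (k+1)-th is 44/(44-k).
E[T] = 44/44 + 44/43 + 44/42 + ... + 44/2 + 44/1 = 44·H_{44}.
H_{44} = 4.37273, so E[T] = 192.39994.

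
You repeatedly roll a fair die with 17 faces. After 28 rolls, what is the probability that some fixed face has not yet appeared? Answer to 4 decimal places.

On each roll the fixed face fails to appear with probability 16/17.
P(still missing after 28) = (16/17)^28 = 0.18314.

0.1831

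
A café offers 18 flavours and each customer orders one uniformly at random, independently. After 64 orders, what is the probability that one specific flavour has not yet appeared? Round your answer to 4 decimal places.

0.0258

Each order misses the fixed flavour with probability (18-1)/18 = 17/18, independently.
P(still missing after 64) = (17/18)^64 = 0.02578.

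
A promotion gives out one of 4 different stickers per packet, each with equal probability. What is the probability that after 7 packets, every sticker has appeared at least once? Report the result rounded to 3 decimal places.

Let A_i be the event that sticker i is missing after 7 packets. By inclusion–exclusion on the A_i,
P(all seen) = Σ_{j=0}^{4} (-1)^j C(4,j)((4-j)/4)^7
= 1.0000 - 0.5339 + 0.0469 - 0.0002 + 0.0000
= 0.5127.

0.513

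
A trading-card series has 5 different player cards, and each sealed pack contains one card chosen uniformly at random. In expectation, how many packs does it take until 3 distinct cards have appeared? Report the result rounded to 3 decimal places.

3.917

With k distinct cards already seen, the next new one arrives after an expected 5/(5-k) packs.
Sum over k = 0,...,2: E = 5/5 + 5/4 + 5/3 = 3.9167.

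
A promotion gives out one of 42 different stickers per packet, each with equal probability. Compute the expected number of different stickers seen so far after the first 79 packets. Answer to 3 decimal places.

For each sticker, P(seen in 79 packets) = 1 - (41/42)^79 = 0.8510.
By linearity of expectation, E[distinct seen] = 42·(1 - (41/42)^79) = 35.7414.

35.741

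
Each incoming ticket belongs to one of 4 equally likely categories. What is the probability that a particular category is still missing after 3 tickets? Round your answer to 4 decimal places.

0.4219

On each ticket the fixed category fails to appear with probability 3/4.
P(still missing after 3) = (3/4)^3 = 0.42188.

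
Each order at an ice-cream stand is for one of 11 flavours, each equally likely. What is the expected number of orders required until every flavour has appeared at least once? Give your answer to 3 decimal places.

After k distinct flavours have appeared, the next order gives a new one with probability (11-k)/11, so the expected wait for the (k+1)-th is 11/(11-k).
E[T] = 11/11 + 11/10 + 11/9 + ... + 11/2 + 11/1 = 11·H_{11}.
H_{11} = 3.0199, so E[T] = 33.2187.

33.219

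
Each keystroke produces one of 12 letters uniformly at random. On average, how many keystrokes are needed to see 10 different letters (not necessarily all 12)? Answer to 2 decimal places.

19.24

With k distinct letters already seen, the next new one arrives after an expected 12/(12-k) keystrokes.
Sum over k = 0,...,9: E = 12/12 + 12/11 + 12/10 + ... + 12/4 + 12/3 = 19.239.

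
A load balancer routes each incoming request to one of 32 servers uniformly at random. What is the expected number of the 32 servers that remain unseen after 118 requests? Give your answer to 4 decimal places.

For each server, P(unseen after 118) = (31/32)^118 = 0.02360.
By linearity of expectation, E[unseen] = 32·(31/32)^118 = 0.75532.

0.7553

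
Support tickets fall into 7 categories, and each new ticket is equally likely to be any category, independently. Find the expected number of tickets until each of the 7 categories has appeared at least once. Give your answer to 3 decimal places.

18.150

After k distinct categories have appeared, the next ticket gives a new one with probability (7-k)/7, so the expected wait for the (k+1)-th is 7/(7-k).
E[T] = 7/7 + 7/6 + 7/5 + ... + 7/2 + 7/1 = 7·H_{7}.
H_{7} = 2.5929, so E[T] = 18.1500.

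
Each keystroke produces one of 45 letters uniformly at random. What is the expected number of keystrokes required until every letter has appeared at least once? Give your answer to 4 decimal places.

197.7727

The wait to go from k to k+1 distinct letters is geometric with mean 45/(45-k).
E[T] = 45/45 + 45/44 + 45/43 + ... + 45/2 + 45/1 = 45·H_{45}.
H_{45} = 4.39495, so E[T] = 197.77267.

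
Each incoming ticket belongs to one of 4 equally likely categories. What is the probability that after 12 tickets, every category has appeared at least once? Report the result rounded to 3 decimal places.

0.875

By inclusion–exclusion over which categories are missing,
P(all seen) = Σ_{j=0}^{4} (-1)^j C(4,j)((4-j)/4)^12
= 1.0000 - 0.1267 + 0.0015 - 0.0000 + 0.0000
= 0.8748.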